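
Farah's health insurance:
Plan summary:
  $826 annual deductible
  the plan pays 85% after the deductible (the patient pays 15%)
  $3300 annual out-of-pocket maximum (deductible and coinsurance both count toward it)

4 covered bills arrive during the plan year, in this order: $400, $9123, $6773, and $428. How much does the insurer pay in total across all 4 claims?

$13513.30

Bill 1, $400: all of it applies to the deductible. Patient pays $400; OOP now $400. Plan pays $400 − $400 = $0.
Bill 2, $9123: $426 to deductible, leaving $8697; 15% of $8697 = $1304.55. Patient owes $1730.55 (running OOP $2130.55). Insurer: $9123 − $1730.55 = $7392.45.
Bill 3, $6773: deductible met; 15% of $6773 = $1015.95. Patient pays $1015.95; OOP now $3146.50. Plan pays $6773 − $1015.95 = $5757.05.
Bill 4, $428: deductible already satisfied, so patient's share is 15% × $428 = $64.20. Patient owes $64.20 (running OOP $3210.70). Insurer: $428 − $64.20 = $363.80.
Insurer total: $0 + $7392.45 + $5757.05 + $363.80 = $13513.30.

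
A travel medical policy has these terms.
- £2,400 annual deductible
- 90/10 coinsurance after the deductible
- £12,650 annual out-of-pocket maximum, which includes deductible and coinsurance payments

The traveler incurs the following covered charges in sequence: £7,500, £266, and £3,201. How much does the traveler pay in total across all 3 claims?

£3,256.70

Claim 1 (£7,500): deductible takes £2,400, £5,100 remains; traveler's 10% is £510. Cost to traveler: £2,910. OOP to date £2,910.
Claim 2 (£266): deductible already satisfied, so traveler's share is 10% × £266 = £26.60. Traveler pays £26.60; OOP now £2,936.60.
Claim 3 (£3,201): deductible met; 10% of £3,201 = £320.10. Traveler pays £320.10; OOP now £3,256.70.
Total paid by the traveler: £2,910 + £26.60 + £320.10 = £3,256.70.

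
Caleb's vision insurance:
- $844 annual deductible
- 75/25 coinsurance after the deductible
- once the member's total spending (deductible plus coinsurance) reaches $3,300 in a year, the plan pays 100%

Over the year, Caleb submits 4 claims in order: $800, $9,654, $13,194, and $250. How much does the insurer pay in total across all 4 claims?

Bill 1, $800: all of it applies to the deductible. Member pays $800; OOP now $800. Plan pays $800 − $800 = $0.
Bill 2, $9,654: deductible takes $44, $9,610 remains; 25% of $9,610 = $2,402.50. Cost to member: $2,446.50. OOP to date $3,246.50. Insurer: $9,654 − $2,446.50 = $7,207.50.
Bill 3, $13,194: deductible met; 25% of $13,194 = $3,298.50. Adding that to $3,246.50 gives $6,545, past the $3,300 cap; member pays only $3,300 − $3,246.50 = $53.50. Insurer: $13,194 − $53.50 = $13,140.50.
Bill 4, $250: deductible already satisfied, so member's share is 25% × $250 = $62.50. That would push OOP to $3,362.50, over the $3,300 cap, so member pays $3,300 − $3,300 = $0. Plan pays $250 − $0 = $250.
Insurer total: $0 + $7,207.50 + $13,140.50 + $250 = $20,598.

$20,598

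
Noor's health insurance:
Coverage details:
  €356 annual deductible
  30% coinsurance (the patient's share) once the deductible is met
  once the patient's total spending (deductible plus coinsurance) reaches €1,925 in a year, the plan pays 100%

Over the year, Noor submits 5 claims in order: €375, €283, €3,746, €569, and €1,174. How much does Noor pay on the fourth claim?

€170.70

Claim 1 (€375): €356 to deductible, leaving €19; coinsurance €19 × 30% = €5.70. Patient owes €361.70 (running OOP €361.70).
Claim 2 (€283): deductible already satisfied, so patient's share is 30% × €283 = €84.90. Cost to patient: €84.90. OOP to date €446.60.
Claim 3 (€3,746): 30% coinsurance on €3,746 = €1,123.80. Patient owes €1,123.80 (running OOP €1,570.40).
Claim 4 (€569): 30% coinsurance on €569 = €170.70. Patient owes €170.70 (running OOP €1,741.10).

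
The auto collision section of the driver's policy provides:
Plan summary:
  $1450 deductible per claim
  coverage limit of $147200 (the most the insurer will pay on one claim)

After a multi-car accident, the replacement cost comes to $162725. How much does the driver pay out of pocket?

Subtract the deductible: $162725 − $1450 = $161275.
Since $161275 > $147200, the payout is capped at $147200.
Driver's share is the uncovered remainder: $162725 − $147200 = $15525.

$15525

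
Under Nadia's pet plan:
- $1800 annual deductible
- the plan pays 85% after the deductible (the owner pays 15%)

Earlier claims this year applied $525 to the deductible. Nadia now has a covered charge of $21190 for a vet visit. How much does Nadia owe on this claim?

Deductible still to meet: $1800 − $525 = $1275.
The remaining $19915 (= $21190 − $1275) moves to coinsurance.
15% of $19915 = $2987.25 falls to the owner.
Owner responsibility: $1275 + $2987.25 = $4262.25.

$4262.25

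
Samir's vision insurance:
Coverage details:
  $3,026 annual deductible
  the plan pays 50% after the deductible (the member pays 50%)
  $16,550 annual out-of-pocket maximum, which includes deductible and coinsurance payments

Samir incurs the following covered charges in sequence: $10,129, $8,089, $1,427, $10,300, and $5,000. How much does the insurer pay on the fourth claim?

$5,150

Bill 1, $10,129: $3,026 to deductible, leaving $7,103; member's 50% is $3,551.50. Cost to member: $6,577.50. OOP to date $6,577.50. Insurer: $10,129 − $6,577.50 = $3,551.50.
Bill 2, $8,089: 50% coinsurance on $8,089 = $4,044.50. Cost to member: $4,044.50. OOP to date $10,622. Insurer: $8,089 − $4,044.50 = $4,044.50.
Bill 3, $1,427: deductible already satisfied, so member's share is 50% × $1,427 = $713.50. Cost to member: $713.50. OOP to date $11,335.50. Plan pays $1,427 − $713.50 = $713.50.
Bill 4, $10,300: 50% coinsurance on $10,300 = $5,150. Member owes $5,150 (running OOP $16,485.50). Insurer: $10,300 − $5,150 = $5,150.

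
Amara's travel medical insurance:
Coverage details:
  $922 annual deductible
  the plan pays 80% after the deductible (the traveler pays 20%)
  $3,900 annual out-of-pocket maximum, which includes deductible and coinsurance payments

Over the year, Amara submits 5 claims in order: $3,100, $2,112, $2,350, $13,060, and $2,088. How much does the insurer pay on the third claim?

Bill 1, $3,100: $922 to deductible, leaving $2,178; 20% of $2,178 = $435.60. Traveler owes $1,357.60 (running OOP $1,357.60). Insurer: $3,100 − $1,357.60 = $1,742.40.
Bill 2, $2,112: 20% coinsurance on $2,112 = $422.40. Traveler owes $422.40 (running OOP $1,780). Plan pays $2,112 − $422.40 = $1,689.60.
Bill 3, $2,350: deductible met; 20% of $2,350 = $470. Traveler pays $470; OOP now $2,250. Insurer: $2,350 − $470 = $1,880.

$1,880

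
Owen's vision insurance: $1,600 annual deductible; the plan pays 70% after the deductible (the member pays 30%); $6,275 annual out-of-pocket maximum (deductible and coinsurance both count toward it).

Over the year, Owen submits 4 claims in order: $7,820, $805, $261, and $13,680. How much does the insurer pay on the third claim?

Claim 1 ($7,820): $1,600 to deductible, leaving $6,220; 30% of $6,220 = $1,866. Member owes $3,466 (running OOP $3,466). Plan pays $7,820 − $3,466 = $4,354.
Claim 2 ($805): 30% coinsurance on $805 = $241.50. Member owes $241.50 (running OOP $3,707.50). Insurer: $805 − $241.50 = $563.50.
Claim 3 ($261): 30% coinsurance on $261 = $78.30. Cost to member: $78.30. OOP to date $3,785.80. Plan pays $261 − $78.30 = $182.70.

$182.70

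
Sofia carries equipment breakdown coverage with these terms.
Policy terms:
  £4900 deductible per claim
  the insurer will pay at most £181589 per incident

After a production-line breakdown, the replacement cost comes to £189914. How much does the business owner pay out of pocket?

£8325

After the deductible, £189914 − £4900 = £185014 remains.
The £181589 per-incident cap binds; insurer pays £181589.
Business owner's share is the uncovered remainder: £189914 − £181589 = £8325.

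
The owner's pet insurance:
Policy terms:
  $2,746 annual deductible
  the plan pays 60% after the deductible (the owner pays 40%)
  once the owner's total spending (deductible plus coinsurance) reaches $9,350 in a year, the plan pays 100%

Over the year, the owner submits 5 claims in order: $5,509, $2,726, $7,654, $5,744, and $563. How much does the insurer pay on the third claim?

Bill 1, $5,509: $2,746 finishes the deductible; $2,763 goes to coinsurance; owner's 40% is $1,105.20. Cost to owner: $3,851.20. OOP to date $3,851.20. Plan pays $5,509 − $3,851.20 = $1,657.80.
Bill 2, $2,726: deductible already satisfied, so owner's share is 40% × $2,726 = $1,090.40. Cost to owner: $1,090.40. OOP to date $4,941.60. Plan pays $2,726 − $1,090.40 = $1,635.60.
Bill 3, $7,654: deductible met; 40% of $7,654 = $3,061.60. Owner pays $3,061.60; OOP now $8,003.20. Insurer: $7,654 − $3,061.60 = $4,592.40.

$4,592.40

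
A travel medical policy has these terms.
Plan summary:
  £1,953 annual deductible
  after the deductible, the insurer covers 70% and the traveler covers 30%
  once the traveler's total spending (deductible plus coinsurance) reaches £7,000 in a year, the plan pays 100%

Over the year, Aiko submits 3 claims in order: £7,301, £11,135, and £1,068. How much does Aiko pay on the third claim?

Claim 1 — £7,301: £1,953 finishes the deductible; £5,348 goes to coinsurance; coinsurance £5,348 × 30% = £1,604.40. Cost to traveler: £3,557.40. OOP to date £3,557.40.
Claim 2 — £11,135: deductible already satisfied, so traveler's share is 30% × £11,135 = £3,340.50. Traveler owes £3,340.50 (running OOP £6,897.90).
Claim 3 — £1,068: deductible already satisfied, so traveler's share is 30% × £1,068 = £320.40. OOP would hit £7,218.30 > £7,000, so the cap limits the traveler to £7,000 − £6,897.90 = £102.10.

£102.10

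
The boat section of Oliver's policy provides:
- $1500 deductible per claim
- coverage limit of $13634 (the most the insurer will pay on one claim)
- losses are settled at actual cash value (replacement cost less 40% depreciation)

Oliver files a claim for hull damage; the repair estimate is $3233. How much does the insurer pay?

$439.80

Depreciate 40%: the covered value is $3233 × 0.6 = $1939.80.
After the deductible, $1939.80 − $1500 = $439.80 remains.
That's under the $13634 cap, so the insurer reimburses the full $439.80.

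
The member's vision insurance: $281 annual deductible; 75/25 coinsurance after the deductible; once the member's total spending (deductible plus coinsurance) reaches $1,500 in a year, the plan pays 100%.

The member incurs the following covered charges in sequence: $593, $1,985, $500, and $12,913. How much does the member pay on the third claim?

Claim 1 ($593): $281 finishes the deductible; $312 goes to coinsurance; coinsurance $312 × 25% = $78. Member owes $359 (running OOP $359).
Claim 2 ($1,985): deductible met; 25% of $1,985 = $496.25. Member owes $496.25 (running OOP $855.25).
Claim 3 ($500): deductible already satisfied, so member's share is 25% × $500 = $125. Member owes $125 (running OOP $980.25).

$125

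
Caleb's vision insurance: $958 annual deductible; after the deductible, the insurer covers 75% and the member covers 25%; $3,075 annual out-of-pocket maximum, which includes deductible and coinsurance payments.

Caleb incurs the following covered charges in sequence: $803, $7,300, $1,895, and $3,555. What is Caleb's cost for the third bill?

$330.75

#1 ($803): fully absorbed by the deductible. Member pays $803; OOP now $803.
#2 ($7,300): $155 to deductible, leaving $7,145; member's 25% is $1,786.25. Cost to member: $1,941.25. OOP to date $2,744.25.
#3 ($1,895): deductible already satisfied, so member's share is 25% × $1,895 = $473.75. OOP would hit $3,218 > $3,075, so the cap limits the member to $3,075 − $2,744.25 = $330.75.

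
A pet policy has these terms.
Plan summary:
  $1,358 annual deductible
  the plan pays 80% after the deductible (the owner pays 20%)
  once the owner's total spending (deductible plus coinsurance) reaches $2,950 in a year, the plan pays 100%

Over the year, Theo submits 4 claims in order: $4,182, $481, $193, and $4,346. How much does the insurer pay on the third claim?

$154.40

Claim 1 — $4,182: $1,358 to deductible, leaving $2,824; 20% of $2,824 = $564.80. Owner pays $1,922.80; OOP now $1,922.80. Plan pays $4,182 − $1,922.80 = $2,259.20.
Claim 2 — $481: deductible already satisfied, so owner's share is 20% × $481 = $96.20. Owner owes $96.20 (running OOP $2,019). Insurer: $481 − $96.20 = $384.80.
Claim 3 — $193: deductible already satisfied, so owner's share is 20% × $193 = $38.60. Owner owes $38.60 (running OOP $2,057.60). Plan pays $193 − $38.60 = $154.40.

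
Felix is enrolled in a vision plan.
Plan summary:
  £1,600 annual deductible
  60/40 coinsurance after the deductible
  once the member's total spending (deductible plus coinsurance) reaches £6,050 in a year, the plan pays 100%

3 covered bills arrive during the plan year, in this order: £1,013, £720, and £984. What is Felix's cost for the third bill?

Claim 1 (£1,013): entire amount goes to the deductible. Cost to member: £1,013. OOP to date £1,013.
Claim 2 (£720): deductible takes £587, £133 remains; member's 40% is £53.20. Member pays £640.20; OOP now £1,653.20.
Claim 3 (£984): 40% coinsurance on £984 = £393.60. Member owes £393.60 (running OOP £2,046.80).

£393.60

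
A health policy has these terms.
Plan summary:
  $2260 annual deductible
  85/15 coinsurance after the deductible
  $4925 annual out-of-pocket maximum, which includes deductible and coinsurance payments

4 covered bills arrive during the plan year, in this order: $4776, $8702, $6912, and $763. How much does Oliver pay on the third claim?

$982.30

#1 ($4776): $2260 to deductible, leaving $2516; 15% of $2516 = $377.40. Patient owes $2637.40 (running OOP $2637.40).
#2 ($8702): deductible already satisfied, so patient's share is 15% × $8702 = $1305.30. Patient owes $1305.30 (running OOP $3942.70).
#3 ($6912): deductible already satisfied, so patient's share is 15% × $6912 = $1036.80. OOP would hit $4979.50 > $4925, so the cap limits the patient to $4925 − $3942.70 = $982.30.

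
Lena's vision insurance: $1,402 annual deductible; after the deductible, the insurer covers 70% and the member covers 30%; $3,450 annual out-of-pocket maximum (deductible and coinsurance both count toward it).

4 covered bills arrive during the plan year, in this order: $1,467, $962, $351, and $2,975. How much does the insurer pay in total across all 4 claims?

$3,047.10

Claim 1 ($1,467): deductible takes $1,402, $65 remains; member's 30% is $19.50. Cost to member: $1,421.50. OOP to date $1,421.50. Plan pays $1,467 − $1,421.50 = $45.50.
Claim 2 ($962): 30% coinsurance on $962 = $288.60. Cost to member: $288.60. OOP to date $1,710.10. Insurer: $962 − $288.60 = $673.40.
Claim 3 ($351): 30% coinsurance on $351 = $105.30. Member pays $105.30; OOP now $1,815.40. Plan pays $351 − $105.30 = $245.70.
Claim 4 ($2,975): 30% coinsurance on $2,975 = $892.50. Cost to member: $892.50. OOP to date $2,707.90. Plan pays $2,975 − $892.50 = $2,082.50.
Insurer total: $45.50 + $673.40 + $245.70 + $2,082.50 = $3,047.10.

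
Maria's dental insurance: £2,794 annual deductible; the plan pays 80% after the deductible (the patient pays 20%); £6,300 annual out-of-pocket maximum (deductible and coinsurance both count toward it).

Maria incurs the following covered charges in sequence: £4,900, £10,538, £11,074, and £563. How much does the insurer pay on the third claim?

Claim 1 (£4,900): £2,794 to deductible, leaving £2,106; 20% of £2,106 = £421.20. Cost to patient: £3,215.20. OOP to date £3,215.20. Insurer: £4,900 − £3,215.20 = £1,684.80.
Claim 2 (£10,538): 20% coinsurance on £10,538 = £2,107.60. Cost to patient: £2,107.60. OOP to date £5,322.80. Plan pays £10,538 − £2,107.60 = £8,430.40.
Claim 3 (£11,074): 20% coinsurance on £11,074 = £2,214.80. Adding that to £5,322.80 gives £7,537.60, past the £6,300 cap; patient pays only £6,300 − £5,322.80 = £977.20. Plan pays £11,074 − £977.20 = £10,096.80.

£10,096.80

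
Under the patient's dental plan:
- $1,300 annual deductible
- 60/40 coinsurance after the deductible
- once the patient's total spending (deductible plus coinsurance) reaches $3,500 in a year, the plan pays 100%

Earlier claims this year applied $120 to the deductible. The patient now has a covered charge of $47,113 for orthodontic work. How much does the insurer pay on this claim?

$43,733

Remaining deductible: $1,300 − $120 = $1,180.
That leaves $47,113 − $1,180 = $45,933 for coinsurance.
Patient's 40% share of $45,933 is $18,373.20.
Patient responsibility before any cap: $1,180 + $18,373.20 = $19,553.20.
Adding $19,553.20 to the $120 already spent would give $19,673.20, which exceeds the $3,500 cap; the patient pays just $3,500 − $120 = $3,380.
Insurer pays the balance: $47,113 − $3,380 = $43,733.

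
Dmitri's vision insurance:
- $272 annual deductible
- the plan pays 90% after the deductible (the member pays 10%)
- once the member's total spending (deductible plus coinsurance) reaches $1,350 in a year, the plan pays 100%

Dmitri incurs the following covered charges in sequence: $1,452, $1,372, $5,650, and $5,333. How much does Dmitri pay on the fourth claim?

Bill 1, $1,452: $272 finishes the deductible; $1,180 goes to coinsurance; member's 10% is $118. Member pays $390; OOP now $390.
Bill 2, $1,372: deductible met; 10% of $1,372 = $137.20. Member owes $137.20 (running OOP $527.20).
Bill 3, $5,650: deductible met; 10% of $5,650 = $565. Member owes $565 (running OOP $1,092.20).
Bill 4, $5,333: deductible already satisfied, so member's share is 10% × $5,333 = $533.30. Adding that to $1,092.20 gives $1,625.50, past the $1,350 cap; member pays only $1,350 − $1,092.20 = $257.80.

$257.80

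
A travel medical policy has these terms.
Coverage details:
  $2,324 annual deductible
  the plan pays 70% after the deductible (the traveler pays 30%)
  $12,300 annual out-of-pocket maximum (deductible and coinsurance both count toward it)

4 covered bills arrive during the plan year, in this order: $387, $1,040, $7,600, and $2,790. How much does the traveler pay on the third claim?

$2,907.90

Claim 1 ($387): all of it applies to the deductible. Traveler pays $387; OOP now $387.
Claim 2 ($1,040): all of it applies to the deductible. Cost to traveler: $1,040. OOP to date $1,427.
Claim 3 ($7,600): $897 to deductible, leaving $6,703; traveler's 30% is $2,010.90. Traveler pays $2,907.90; OOP now $4,334.90.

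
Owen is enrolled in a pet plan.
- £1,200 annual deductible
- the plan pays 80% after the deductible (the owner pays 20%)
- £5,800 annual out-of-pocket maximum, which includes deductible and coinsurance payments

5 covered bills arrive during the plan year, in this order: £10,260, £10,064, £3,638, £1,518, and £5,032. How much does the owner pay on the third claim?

Claim 1 (£10,260): £1,200 to deductible, leaving £9,060; owner's 20% is £1,812. Owner pays £3,012; OOP now £3,012.
Claim 2 (£10,064): deductible already satisfied, so owner's share is 20% × £10,064 = £2,012.80. Owner owes £2,012.80 (running OOP £5,024.80).
Claim 3 (£3,638): deductible already satisfied, so owner's share is 20% × £3,638 = £727.60. Owner pays £727.60; OOP now £5,752.40.

£727.60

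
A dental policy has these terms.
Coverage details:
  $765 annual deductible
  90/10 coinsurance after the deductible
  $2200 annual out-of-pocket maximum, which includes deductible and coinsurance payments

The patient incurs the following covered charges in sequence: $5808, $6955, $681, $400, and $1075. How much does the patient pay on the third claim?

Claim 1 — $5808: $765 finishes the deductible; $5043 goes to coinsurance; patient's 10% is $504.30. Cost to patient: $1269.30. OOP to date $1269.30.
Claim 2 — $6955: 10% coinsurance on $6955 = $695.50. Cost to patient: $695.50. OOP to date $1964.80.
Claim 3 — $681: 10% coinsurance on $681 = $68.10. Patient owes $68.10 (running OOP $2032.90).

$68.10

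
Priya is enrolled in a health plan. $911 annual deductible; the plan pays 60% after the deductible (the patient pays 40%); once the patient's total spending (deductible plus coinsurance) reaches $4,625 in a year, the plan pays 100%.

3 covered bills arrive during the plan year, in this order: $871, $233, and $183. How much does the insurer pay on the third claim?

Claim 1 — $871: entire amount goes to the deductible. Patient owes $871 (running OOP $871). Insurer: $871 − $871 = $0.
Claim 2 — $233: $40 finishes the deductible; $193 goes to coinsurance; 40% of $193 = $77.20. Cost to patient: $117.20. OOP to date $988.20. Plan pays $233 − $117.20 = $115.80.
Claim 3 — $183: deductible met; 40% of $183 = $73.20. Cost to patient: $73.20. OOP to date $1,061.40. Plan pays $183 − $73.20 = $109.80.

$109.80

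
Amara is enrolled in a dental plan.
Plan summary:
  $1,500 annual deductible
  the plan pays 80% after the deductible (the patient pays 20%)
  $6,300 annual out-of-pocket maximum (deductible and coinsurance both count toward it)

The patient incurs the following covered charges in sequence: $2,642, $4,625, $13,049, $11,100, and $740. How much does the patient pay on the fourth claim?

$1,036.80

Claim 1 ($2,642): deductible takes $1,500, $1,142 remains; coinsurance $1,142 × 20% = $228.40. Patient pays $1,728.40; OOP now $1,728.40.
Claim 2 ($4,625): 20% coinsurance on $4,625 = $925. Patient owes $925 (running OOP $2,653.40).
Claim 3 ($13,049): deductible already satisfied, so patient's share is 20% × $13,049 = $2,609.80. Patient owes $2,609.80 (running OOP $5,263.20).
Claim 4 ($11,100): deductible met; 20% of $11,100 = $2,220. That would push OOP to $7,483.20, over the $6,300 cap, so patient pays $6,300 − $5,263.20 = $1,036.80.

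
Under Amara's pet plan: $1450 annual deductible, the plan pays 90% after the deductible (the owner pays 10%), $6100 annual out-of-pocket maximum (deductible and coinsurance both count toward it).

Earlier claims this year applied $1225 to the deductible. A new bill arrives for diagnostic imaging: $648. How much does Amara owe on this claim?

$1225 of the $1450 deductible is already met, leaving $225.
That leaves $648 − $225 = $423 for coinsurance.
Owner's 10% share of $423 is $42.30.
Owner responsibility before any cap: $225 + $42.30 = $267.30.
Year-to-date out-of-pocket becomes $1225 + $267.30 = $1492.30, still under the $6100 maximum, so no cap applies.

$267.30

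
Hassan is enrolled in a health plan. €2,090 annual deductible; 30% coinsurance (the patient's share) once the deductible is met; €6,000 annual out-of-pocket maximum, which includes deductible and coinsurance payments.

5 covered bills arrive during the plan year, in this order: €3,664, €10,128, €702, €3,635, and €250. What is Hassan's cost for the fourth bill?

€188.80

Bill 1, €3,664: €2,090 finishes the deductible; €1,574 goes to coinsurance; coinsurance €1,574 × 30% = €472.20. Patient owes €2,562.20 (running OOP €2,562.20).
Bill 2, €10,128: 30% coinsurance on €10,128 = €3,038.40. Patient pays €3,038.40; OOP now €5,600.60.
Bill 3, €702: deductible met; 30% of €702 = €210.60. Patient pays €210.60; OOP now €5,811.20.
Bill 4, €3,635: 30% coinsurance on €3,635 = €1,090.50. That would push OOP to €6,901.70, over the €6,000 cap, so patient pays €6,000 − €5,811.20 = €188.80.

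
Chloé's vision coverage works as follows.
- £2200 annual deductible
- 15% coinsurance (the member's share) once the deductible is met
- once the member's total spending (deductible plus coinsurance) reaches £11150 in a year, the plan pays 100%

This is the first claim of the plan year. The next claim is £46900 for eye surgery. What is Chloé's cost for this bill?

£8905

Nothing has been paid toward the £2200 deductible, so the first £2200 of this charge is applied there.
After the £2200 deductible portion, £46900 − £2200 = £44700 is subject to coinsurance.
Coinsurance: £44700 × 15% = £6705.
So the member owes £2200 + £6705 = £8905 before any cap.
Total out-of-pocket so far would be £0 + £8905 = £8905, below the £11150 cap — no reduction.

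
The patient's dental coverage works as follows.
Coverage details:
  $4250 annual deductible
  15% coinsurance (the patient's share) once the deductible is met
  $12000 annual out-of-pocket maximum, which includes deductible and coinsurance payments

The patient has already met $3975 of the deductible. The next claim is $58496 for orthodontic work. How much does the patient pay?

$8025

Remaining deductible: $4250 − $3975 = $275.
The remaining $58221 (= $58496 − $275) moves to coinsurance.
Coinsurance: $58221 × 15% = $8733.15.
So the patient owes $275 + $8733.15 = $9008.15 before any cap.
Adding $9008.15 to the $3975 already spent would give $12983.15, which exceeds the $12000 cap; the patient pays just $12000 − $3975 = $8025.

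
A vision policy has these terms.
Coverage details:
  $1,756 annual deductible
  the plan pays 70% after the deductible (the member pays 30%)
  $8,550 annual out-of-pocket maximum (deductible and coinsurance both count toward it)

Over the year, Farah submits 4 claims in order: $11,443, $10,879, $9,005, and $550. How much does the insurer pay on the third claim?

$8,380.80

#1 ($11,443): $1,756 finishes the deductible; $9,687 goes to coinsurance; member's 30% is $2,906.10. Cost to member: $4,662.10. OOP to date $4,662.10. Plan pays $11,443 − $4,662.10 = $6,780.90.
#2 ($10,879): deductible met; 30% of $10,879 = $3,263.70. Cost to member: $3,263.70. OOP to date $7,925.80. Insurer: $10,879 − $3,263.70 = $7,615.30.
#3 ($9,005): 30% coinsurance on $9,005 = $2,701.50. Adding that to $7,925.80 gives $10,627.30, past the $8,550 cap; member pays only $8,550 − $7,925.80 = $624.20. Insurer: $9,005 − $624.20 = $8,380.80.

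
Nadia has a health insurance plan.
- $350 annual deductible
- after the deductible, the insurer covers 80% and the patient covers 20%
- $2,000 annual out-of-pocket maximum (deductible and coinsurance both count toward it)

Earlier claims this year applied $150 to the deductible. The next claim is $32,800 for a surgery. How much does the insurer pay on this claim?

$30,950

Remaining deductible: $350 − $150 = $200.
After the $200 deductible portion, $32,800 − $200 = $32,600 is subject to coinsurance.
20% of $32,600 = $6,520 falls to the patient.
So the patient owes $200 + $6,520 = $6,720 before any cap.
That would bring total out-of-pocket to $6,870, past the $2,000 cap. The patient is capped at $2,000 − $150 = $1,850 on this claim.
The insurer covers the remainder: $32,800 − $1,850 = $30,950.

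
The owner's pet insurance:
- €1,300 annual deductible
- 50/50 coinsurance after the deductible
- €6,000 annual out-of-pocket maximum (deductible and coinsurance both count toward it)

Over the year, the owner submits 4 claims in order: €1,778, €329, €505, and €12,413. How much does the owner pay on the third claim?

€252.50

#1 (€1,778): deductible takes €1,300, €478 remains; owner's 50% is €239. Cost to owner: €1,539. OOP to date €1,539.
#2 (€329): deductible met; 50% of €329 = €164.50. Cost to owner: €164.50. OOP to date €1,703.50.
#3 (€505): 50% coinsurance on €505 = €252.50. Cost to owner: €252.50. OOP to date €1,956.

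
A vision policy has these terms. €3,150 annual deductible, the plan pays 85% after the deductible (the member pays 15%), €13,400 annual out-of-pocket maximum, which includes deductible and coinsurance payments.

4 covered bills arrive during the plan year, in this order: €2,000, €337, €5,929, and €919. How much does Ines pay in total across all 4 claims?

Bill 1, €2,000: entire amount goes to the deductible. Member owes €2,000 (running OOP €2,000).
Bill 2, €337: entire amount goes to the deductible. Member owes €337 (running OOP €2,337).
Bill 3, €5,929: €813 to deductible, leaving €5,116; 15% of €5,116 = €767.40. Member pays €1,580.40; OOP now €3,917.40.
Bill 4, €919: deductible met; 15% of €919 = €137.85. Cost to member: €137.85. OOP to date €4,055.25.
Total paid by the member: €2,000 + €337 + €1,580.40 + €137.85 = €4,055.25.

€4,055.25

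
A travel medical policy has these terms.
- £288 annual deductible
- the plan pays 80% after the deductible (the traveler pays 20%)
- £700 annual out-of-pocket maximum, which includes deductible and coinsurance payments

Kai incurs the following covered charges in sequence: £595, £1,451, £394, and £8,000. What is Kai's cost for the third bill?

£60.40

Bill 1, £595: deductible takes £288, £307 remains; 20% of £307 = £61.40. Traveler pays £349.40; OOP now £349.40.
Bill 2, £1,451: 20% coinsurance on £1,451 = £290.20. Cost to traveler: £290.20. OOP to date £639.60.
Bill 3, £394: deductible met; 20% of £394 = £78.80. That would push OOP to £718.40, over the £700 cap, so traveler pays £700 − £639.60 = £60.40.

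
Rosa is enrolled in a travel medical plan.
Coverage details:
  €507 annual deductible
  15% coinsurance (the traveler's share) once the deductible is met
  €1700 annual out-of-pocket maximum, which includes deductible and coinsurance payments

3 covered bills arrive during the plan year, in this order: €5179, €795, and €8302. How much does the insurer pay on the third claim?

#1 (€5179): €507 to deductible, leaving €4672; traveler's 15% is €700.80. Traveler owes €1207.80 (running OOP €1207.80). Insurer: €5179 − €1207.80 = €3971.20.
#2 (€795): deductible met; 15% of €795 = €119.25. Traveler owes €119.25 (running OOP €1327.05). Plan pays €795 − €119.25 = €675.75.
#3 (€8302): deductible met; 15% of €8302 = €1245.30. That would push OOP to €2572.35, over the €1700 cap, so traveler pays €1700 − €1327.05 = €372.95. Insurer: €8302 − €372.95 = €7929.05.

€7929.05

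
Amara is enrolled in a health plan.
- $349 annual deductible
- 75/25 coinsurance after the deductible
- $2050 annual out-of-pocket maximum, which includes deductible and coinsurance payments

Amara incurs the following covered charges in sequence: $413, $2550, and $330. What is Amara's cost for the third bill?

$82.50

#1 ($413): $349 to deductible, leaving $64; coinsurance $64 × 25% = $16. Cost to patient: $365. OOP to date $365.
#2 ($2550): 25% coinsurance on $2550 = $637.50. Patient owes $637.50 (running OOP $1002.50).
#3 ($330): 25% coinsurance on $330 = $82.50. Patient pays $82.50; OOP now $1085.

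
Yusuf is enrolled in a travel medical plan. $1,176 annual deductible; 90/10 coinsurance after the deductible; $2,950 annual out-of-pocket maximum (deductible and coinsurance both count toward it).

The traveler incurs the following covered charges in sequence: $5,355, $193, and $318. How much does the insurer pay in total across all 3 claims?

Claim 1 — $5,355: $1,176 finishes the deductible; $4,179 goes to coinsurance; traveler's 10% is $417.90. Cost to traveler: $1,593.90. OOP to date $1,593.90. Plan pays $5,355 − $1,593.90 = $3,761.10.
Claim 2 — $193: 10% coinsurance on $193 = $19.30. Traveler owes $19.30 (running OOP $1,613.20). Insurer: $193 − $19.30 = $173.70.
Claim 3 — $318: 10% coinsurance on $318 = $31.80. Cost to traveler: $31.80. OOP to date $1,645. Insurer: $318 − $31.80 = $286.20.
Insurer total: $3,761.10 + $173.70 + $286.20 = $4,221.

$4,221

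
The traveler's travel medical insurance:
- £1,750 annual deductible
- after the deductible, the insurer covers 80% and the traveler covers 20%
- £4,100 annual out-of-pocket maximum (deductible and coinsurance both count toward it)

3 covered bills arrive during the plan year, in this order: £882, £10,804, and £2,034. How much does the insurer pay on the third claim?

Bill 1, £882: entire amount goes to the deductible. Traveler owes £882 (running OOP £882). Plan pays £882 − £882 = £0.
Bill 2, £10,804: £868 finishes the deductible; £9,936 goes to coinsurance; coinsurance £9,936 × 20% = £1,987.20. Traveler owes £2,855.20 (running OOP £3,737.20). Plan pays £10,804 − £2,855.20 = £7,948.80.
Bill 3, £2,034: deductible already satisfied, so traveler's share is 20% × £2,034 = £406.80. Adding that to £3,737.20 gives £4,144, past the £4,100 cap; traveler pays only £4,100 − £3,737.20 = £362.80. Plan pays £2,034 − £362.80 = £1,671.20.

£1,671.20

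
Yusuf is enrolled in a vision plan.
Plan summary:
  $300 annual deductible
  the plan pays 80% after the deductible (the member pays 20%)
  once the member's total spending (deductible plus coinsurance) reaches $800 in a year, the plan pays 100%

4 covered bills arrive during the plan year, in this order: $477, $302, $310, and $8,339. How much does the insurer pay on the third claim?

Bill 1, $477: $300 to deductible, leaving $177; 20% of $177 = $35.40. Member pays $335.40; OOP now $335.40. Plan pays $477 − $335.40 = $141.60.
Bill 2, $302: deductible met; 20% of $302 = $60.40. Member owes $60.40 (running OOP $395.80). Insurer: $302 − $60.40 = $241.60.
Bill 3, $310: deductible met; 20% of $310 = $62. Cost to member: $62. OOP to date $457.80. Plan pays $310 − $62 = $248.

$248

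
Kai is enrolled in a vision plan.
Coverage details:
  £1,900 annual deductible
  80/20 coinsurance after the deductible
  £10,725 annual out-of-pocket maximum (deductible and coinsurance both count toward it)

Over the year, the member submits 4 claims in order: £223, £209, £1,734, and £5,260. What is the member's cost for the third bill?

Claim 1 — £223: entire amount goes to the deductible. Member pays £223; OOP now £223.
Claim 2 — £209: fully absorbed by the deductible. Member pays £209; OOP now £432.
Claim 3 — £1,734: £1,468 to deductible, leaving £266; 20% of £266 = £53.20. Cost to member: £1,521.20. OOP to date £1,953.20.

£1,521.20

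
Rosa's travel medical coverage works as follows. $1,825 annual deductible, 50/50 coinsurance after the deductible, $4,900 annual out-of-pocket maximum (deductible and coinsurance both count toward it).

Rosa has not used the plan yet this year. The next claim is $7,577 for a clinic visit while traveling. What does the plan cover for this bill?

The full $1,825 deductible is still open; $1,825 of this bill applies to it.
The remaining $5,752 (= $7,577 − $1,825) moves to coinsurance.
Traveler's 50% share of $5,752 is $2,876.
So the traveler owes $1,825 + $2,876 = $4,701 before any cap.
Cumulative spending $0 + $4,701 = $4,701 stays under the $4,900 maximum.
The insurer covers the remainder: $7,577 − $4,701 = $2,876.

$2,876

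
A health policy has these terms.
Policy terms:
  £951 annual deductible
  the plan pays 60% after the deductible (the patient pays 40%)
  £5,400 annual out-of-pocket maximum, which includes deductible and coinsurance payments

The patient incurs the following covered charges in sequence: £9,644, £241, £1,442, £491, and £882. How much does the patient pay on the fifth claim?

£102.20

Claim 1 — £9,644: deductible takes £951, £8,693 remains; coinsurance £8,693 × 40% = £3,477.20. Patient pays £4,428.20; OOP now £4,428.20.
Claim 2 — £241: deductible met; 40% of £241 = £96.40. Cost to patient: £96.40. OOP to date £4,524.60.
Claim 3 — £1,442: deductible already satisfied, so patient's share is 40% × £1,442 = £576.80. Patient pays £576.80; OOP now £5,101.40.
Claim 4 — £491: deductible already satisfied, so patient's share is 40% × £491 = £196.40. Patient owes £196.40 (running OOP £5,297.80).
Claim 5 — £882: deductible met; 40% of £882 = £352.80. Adding that to £5,297.80 gives £5,650.60, past the £5,400 cap; patient pays only £5,400 − £5,297.80 = £102.20.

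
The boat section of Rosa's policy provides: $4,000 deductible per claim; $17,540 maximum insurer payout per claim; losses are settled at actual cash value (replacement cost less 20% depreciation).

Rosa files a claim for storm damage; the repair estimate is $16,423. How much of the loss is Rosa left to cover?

Actual cash value after 20% depreciation: $16,423 × 80% = $13,138.40.
Less the $4,000 deductible: $13,138.40 − $4,000 = $9,138.40.
$9,138.40 is within the $17,540 limit, so the insurer pays $9,138.40.
The owner bears the rest of the original loss: $16,423 − $9,138.40 = $7,284.60.

$7,284.60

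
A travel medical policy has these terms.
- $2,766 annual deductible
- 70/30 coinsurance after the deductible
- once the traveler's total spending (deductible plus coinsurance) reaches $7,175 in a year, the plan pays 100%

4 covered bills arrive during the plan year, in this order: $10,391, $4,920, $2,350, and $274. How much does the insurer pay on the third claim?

$1,704.50

#1 ($10,391): deductible takes $2,766, $7,625 remains; traveler's 30% is $2,287.50. Traveler pays $5,053.50; OOP now $5,053.50. Plan pays $10,391 − $5,053.50 = $5,337.50.
#2 ($4,920): 30% coinsurance on $4,920 = $1,476. Cost to traveler: $1,476. OOP to date $6,529.50. Plan pays $4,920 − $1,476 = $3,444.
#3 ($2,350): deductible met; 30% of $2,350 = $705. OOP would hit $7,234.50 > $7,175, so the cap limits the traveler to $7,175 − $6,529.50 = $645.50. Insurer: $2,350 − $645.50 = $1,704.50.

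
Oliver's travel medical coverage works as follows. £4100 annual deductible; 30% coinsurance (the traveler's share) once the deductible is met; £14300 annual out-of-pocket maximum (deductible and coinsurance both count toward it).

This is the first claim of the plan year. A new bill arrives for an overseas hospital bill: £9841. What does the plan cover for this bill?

£4018.70

Deductible not yet touched, so the first £4100 of the bill goes to the deductible.
After the £4100 deductible portion, £9841 − £4100 = £5741 is subject to coinsurance.
Coinsurance: £5741 × 30% = £1722.30.
That puts the traveler's cost at £4100 + £1722.30 = £5822.30 before any cap.
Year-to-date out-of-pocket becomes £0 + £5822.30 = £5822.30, still under the £14300 maximum, so no cap applies.
The insurer covers the remainder: £9841 − £5822.30 = £4018.70.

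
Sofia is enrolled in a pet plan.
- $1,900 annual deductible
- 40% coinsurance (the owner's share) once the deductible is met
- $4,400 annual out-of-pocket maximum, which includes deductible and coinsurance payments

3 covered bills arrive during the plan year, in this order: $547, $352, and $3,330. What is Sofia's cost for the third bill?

$1,932.60

Bill 1, $547: fully absorbed by the deductible. Owner owes $547 (running OOP $547).
Bill 2, $352: all of it applies to the deductible. Owner owes $352 (running OOP $899).
Bill 3, $3,330: deductible takes $1,001, $2,329 remains; 40% of $2,329 = $931.60. Cost to owner: $1,932.60. OOP to date $2,831.60.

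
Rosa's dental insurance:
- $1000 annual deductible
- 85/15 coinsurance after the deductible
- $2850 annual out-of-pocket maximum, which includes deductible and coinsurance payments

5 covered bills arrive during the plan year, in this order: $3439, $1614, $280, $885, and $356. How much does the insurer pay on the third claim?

$238

Bill 1, $3439: deductible takes $1000, $2439 remains; 15% of $2439 = $365.85. Patient pays $1365.85; OOP now $1365.85. Plan pays $3439 − $1365.85 = $2073.15.
Bill 2, $1614: deductible met; 15% of $1614 = $242.10. Cost to patient: $242.10. OOP to date $1607.95. Plan pays $1614 − $242.10 = $1371.90.
Bill 3, $280: deductible already satisfied, so patient's share is 15% × $280 = $42. Patient owes $42 (running OOP $1649.95). Plan pays $280 − $42 = $238.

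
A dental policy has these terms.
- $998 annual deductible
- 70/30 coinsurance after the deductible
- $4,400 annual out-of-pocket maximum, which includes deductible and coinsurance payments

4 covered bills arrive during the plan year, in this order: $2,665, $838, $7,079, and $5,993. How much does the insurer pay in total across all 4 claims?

$12,175

Bill 1, $2,665: $998 to deductible, leaving $1,667; patient's 30% is $500.10. Patient owes $1,498.10 (running OOP $1,498.10). Insurer: $2,665 − $1,498.10 = $1,166.90.
Bill 2, $838: 30% coinsurance on $838 = $251.40. Patient pays $251.40; OOP now $1,749.50. Insurer: $838 − $251.40 = $586.60.
Bill 3, $7,079: 30% coinsurance on $7,079 = $2,123.70. Patient pays $2,123.70; OOP now $3,873.20. Plan pays $7,079 − $2,123.70 = $4,955.30.
Bill 4, $5,993: deductible already satisfied, so patient's share is 30% × $5,993 = $1,797.90. Adding that to $3,873.20 gives $5,671.10, past the $4,400 cap; patient pays only $4,400 − $3,873.20 = $526.80. Plan pays $5,993 − $526.80 = $5,466.20.
Insurer total: $1,166.90 + $586.60 + $4,955.30 + $5,466.20 = $12,175.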